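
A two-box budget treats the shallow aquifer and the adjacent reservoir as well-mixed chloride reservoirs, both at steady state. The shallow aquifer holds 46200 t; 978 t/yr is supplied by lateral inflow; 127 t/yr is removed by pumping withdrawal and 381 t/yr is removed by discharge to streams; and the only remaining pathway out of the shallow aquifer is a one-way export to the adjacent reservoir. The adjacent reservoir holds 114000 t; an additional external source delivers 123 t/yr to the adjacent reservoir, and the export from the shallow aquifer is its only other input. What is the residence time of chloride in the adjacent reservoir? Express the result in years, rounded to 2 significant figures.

Balance the shallow aquifer: ΣF_in = 978.00 t/yr.
Export to the adjacent reservoir = ΣF_in − (127 + 381) = 470.00 t/yr.
Total input to the adjacent reservoir = 470.00 + 123 = 593.00 t/yr; at steady state this equals its total output.
τ = M / F = 114000 / 593.00 = 192.2 yr.

190 yr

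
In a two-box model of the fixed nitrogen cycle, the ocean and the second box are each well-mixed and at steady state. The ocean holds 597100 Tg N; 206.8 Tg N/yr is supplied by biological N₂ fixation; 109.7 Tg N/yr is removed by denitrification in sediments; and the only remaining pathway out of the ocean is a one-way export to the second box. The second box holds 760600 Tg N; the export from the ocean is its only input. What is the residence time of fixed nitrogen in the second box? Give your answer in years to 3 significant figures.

Balance the ocean: ΣF_in = 206.80 Tg N/yr.
Export to the second box = ΣF_in − (109.7) = 97.100 Tg N/yr.
At steady state the output of the second box equals its input, 97.100 Tg N/yr.
τ = M / F = 760600 / 97.100 = 7833 yr.

7830 yr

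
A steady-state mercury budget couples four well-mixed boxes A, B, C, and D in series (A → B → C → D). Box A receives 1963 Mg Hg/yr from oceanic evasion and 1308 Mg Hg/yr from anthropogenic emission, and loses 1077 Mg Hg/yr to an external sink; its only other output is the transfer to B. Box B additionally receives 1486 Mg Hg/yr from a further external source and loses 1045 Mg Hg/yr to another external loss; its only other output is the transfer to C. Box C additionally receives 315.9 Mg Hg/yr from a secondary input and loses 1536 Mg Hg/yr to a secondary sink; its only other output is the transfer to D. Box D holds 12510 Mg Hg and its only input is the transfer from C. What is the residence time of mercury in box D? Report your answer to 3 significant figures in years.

8.84 yr

Box A: F(A→B) = (1963 + 1308) − 1077 = 2194.0 Mg Hg/yr.
Box B: F(B→C) = (2194.0 + 1486) − 1045 = 2635.0 Mg Hg/yr.
Box C: F(C→D) = (2635.0 + 315.9) − 1536 = 1414.9 Mg Hg/yr.
Box D throughput = its input = 1414.9 Mg Hg/yr; τ = 12510 / 1414.9 = 8.842 yr.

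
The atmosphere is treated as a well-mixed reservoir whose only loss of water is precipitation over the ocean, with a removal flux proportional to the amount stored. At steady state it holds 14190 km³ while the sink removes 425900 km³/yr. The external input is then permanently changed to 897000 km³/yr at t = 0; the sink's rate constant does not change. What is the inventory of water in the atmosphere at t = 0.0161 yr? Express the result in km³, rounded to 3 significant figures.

20200 km³

Residence time τ = M₀/F₀ = 0.03332 yr. The eventual steady state is M_∞ = M₀·(F₁/F₀) = 14190 × 897000/425900 = 29886 km³.
The anomaly ΔM(t) = M(t) − M_∞ decays as ΔM₀·e^(−t/τ) with ΔM₀ = 14190 − 29886 = −15700 km³.
At t = 0.0161 yr, e^(−t/τ) = e^(−0.4832) = 0.6168, so ΔM = −9681 km³ and M = 29886 − 9681 = 20205 km³.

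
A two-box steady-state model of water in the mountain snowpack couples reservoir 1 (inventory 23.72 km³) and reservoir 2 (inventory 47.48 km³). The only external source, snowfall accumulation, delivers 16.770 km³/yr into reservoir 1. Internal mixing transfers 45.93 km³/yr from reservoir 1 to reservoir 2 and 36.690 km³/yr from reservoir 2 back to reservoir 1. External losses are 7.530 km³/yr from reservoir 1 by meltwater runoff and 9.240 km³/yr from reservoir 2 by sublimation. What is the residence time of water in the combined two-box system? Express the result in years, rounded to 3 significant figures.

4.25 yr

Residence time in the combined system uses the total inventory and the total *external* removal — internal exchanges between the two boxes cancel.
M_total = 23.72 + 47.48 = 71.200 km³.
ΣF_external_out = 7.530 + 9.240 = 16.770 km³/yr.
τ = M_total / ΣF_ext = 71.200 / 16.770 = 4.246 yr.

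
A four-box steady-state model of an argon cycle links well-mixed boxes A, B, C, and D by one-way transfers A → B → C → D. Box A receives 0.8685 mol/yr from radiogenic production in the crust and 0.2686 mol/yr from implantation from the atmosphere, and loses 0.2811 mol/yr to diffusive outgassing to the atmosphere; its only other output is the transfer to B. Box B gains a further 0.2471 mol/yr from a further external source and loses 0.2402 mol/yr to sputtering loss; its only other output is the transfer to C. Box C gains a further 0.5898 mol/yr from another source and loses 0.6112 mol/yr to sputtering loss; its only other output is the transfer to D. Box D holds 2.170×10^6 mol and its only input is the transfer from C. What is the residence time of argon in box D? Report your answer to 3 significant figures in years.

2.58×10^6 yr

Box A: F(A→B) = (0.8685 + 0.2686) − 0.2811 = 0.85600 mol/yr.
Box B: F(B→C) = (0.85600 + 0.2471) − 0.2402 = 0.86290 mol/yr.
Box C: F(C→D) = (0.86290 + 0.5898) − 0.6112 = 0.84150 mol/yr.
Box D throughput = its input = 0.84150 mol/yr; τ = 2.170×10^6 / 0.84150 = 2.579×10^6 yr.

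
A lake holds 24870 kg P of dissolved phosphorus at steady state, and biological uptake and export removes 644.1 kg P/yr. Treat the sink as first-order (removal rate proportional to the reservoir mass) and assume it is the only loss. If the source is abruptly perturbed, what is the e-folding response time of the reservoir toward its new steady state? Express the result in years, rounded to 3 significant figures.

38.6 yr

For a linear reservoir the response time equals the residence time τ = M/F.
τ = 24870 / 644.1 = 38.61 yr.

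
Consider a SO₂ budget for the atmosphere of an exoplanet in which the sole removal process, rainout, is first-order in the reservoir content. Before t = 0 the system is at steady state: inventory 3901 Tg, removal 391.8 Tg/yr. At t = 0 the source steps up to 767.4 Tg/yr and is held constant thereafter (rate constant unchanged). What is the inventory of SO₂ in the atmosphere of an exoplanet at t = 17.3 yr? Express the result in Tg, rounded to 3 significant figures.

6980 Tg

The sink rate constant is k = F₀/M₀ = 391.8/3901 = 0.1004 yr⁻¹.
Solving dM/dt = F₁ − kM with M(0) = M₀ gives M(t) = F₁/k + (M₀ − F₁/k)·e^(−kt).
F₁/k = 767.4/0.1004 = 7640.7 Tg; kt = 0.1004 × 17.3 = 1.738, e^(−kt) = 0.1760.
M(17.3) = 7640.7 + (3901 − 7640.7) × 0.1760 = 7640.7 − 658.0 = 6982.7 Tg.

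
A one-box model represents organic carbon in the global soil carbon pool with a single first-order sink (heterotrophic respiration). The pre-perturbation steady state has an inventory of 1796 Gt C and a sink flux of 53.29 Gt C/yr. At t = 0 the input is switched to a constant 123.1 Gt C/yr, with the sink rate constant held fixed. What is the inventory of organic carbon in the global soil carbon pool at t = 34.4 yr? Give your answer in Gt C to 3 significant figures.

Residence time τ = M₀/F₀ = 33.70 yr. The eventual steady state is M_∞ = M₀·(F₁/F₀) = 1796 × 123.1/53.29 = 4148.8 Gt C.
The anomaly ΔM(t) = M(t) − M_∞ decays as ΔM₀·e^(−t/τ) with ΔM₀ = 1796 − 4148.8 = −2353 Gt C.
At t = 34.4 yr, e^(−t/τ) = e^(−1.021) = 0.3603, so ΔM = −847.8 Gt C and M = 4148.8 − 847.8 = 3301.0 Gt C.

3300 Gt C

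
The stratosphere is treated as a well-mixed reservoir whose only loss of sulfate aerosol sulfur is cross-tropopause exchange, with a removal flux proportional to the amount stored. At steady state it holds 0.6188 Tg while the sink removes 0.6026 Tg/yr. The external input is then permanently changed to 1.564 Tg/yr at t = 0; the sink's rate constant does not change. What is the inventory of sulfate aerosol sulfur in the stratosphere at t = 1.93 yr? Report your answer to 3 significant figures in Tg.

Residence time τ = M₀/F₀ = 1.027 yr. The eventual steady state is M_∞ = M₀·(F₁/F₀) = 0.6188 × 1.564/0.6026 = 1.6060 Tg.
The anomaly ΔM(t) = M(t) − M_∞ decays as ΔM₀·e^(−t/τ) with ΔM₀ = 0.6188 − 1.6060 = −0.9872 Tg.
At t = 1.93 yr, e^(−t/τ) = e^(−1.879) = 0.1527, so ΔM = −0.1507 Tg and M = 1.6060 − 0.1507 = 1.4553 Tg.

1.46 Tg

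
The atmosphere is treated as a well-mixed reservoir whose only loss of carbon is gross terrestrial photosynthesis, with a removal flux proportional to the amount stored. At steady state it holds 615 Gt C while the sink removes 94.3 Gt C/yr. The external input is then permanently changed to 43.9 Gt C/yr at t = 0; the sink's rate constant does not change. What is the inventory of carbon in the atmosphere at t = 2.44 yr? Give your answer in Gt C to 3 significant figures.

512 Gt C

The sink rate constant is k = F₀/M₀ = 94.3/615 = 0.1533 yr⁻¹.
Solving dM/dt = F₁ − kM with M(0) = M₀ gives M(t) = F₁/k + (M₀ − F₁/k)·e^(−kt).
F₁/k = 43.9/0.1533 = 286.30 Gt C; kt = 0.1533 × 2.44 = 0.3741, e^(−kt) = 0.6879.
M(2.44) = 286.30 + (615 − 286.30) × 0.6879 = 286.30 + 226.1 = 512.41 Gt C.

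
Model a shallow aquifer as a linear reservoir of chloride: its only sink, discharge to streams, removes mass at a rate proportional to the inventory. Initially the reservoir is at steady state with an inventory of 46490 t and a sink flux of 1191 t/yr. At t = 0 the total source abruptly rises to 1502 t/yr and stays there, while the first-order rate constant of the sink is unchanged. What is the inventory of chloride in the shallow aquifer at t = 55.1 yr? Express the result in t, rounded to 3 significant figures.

Residence time τ = M₀/F₀ = 39.03 yr. The eventual steady state is M_∞ = M₀·(F₁/F₀) = 46490 × 1502/1191 = 58630 t.
The anomaly ΔM(t) = M(t) − M_∞ decays as ΔM₀·e^(−t/τ) with ΔM₀ = 46490 − 58630 = −12140 t.
At t = 55.1 yr, e^(−t/τ) = e^(−1.412) = 0.2438, so ΔM = −2959 t and M = 58630 − 2959 = 55671 t.

55700 t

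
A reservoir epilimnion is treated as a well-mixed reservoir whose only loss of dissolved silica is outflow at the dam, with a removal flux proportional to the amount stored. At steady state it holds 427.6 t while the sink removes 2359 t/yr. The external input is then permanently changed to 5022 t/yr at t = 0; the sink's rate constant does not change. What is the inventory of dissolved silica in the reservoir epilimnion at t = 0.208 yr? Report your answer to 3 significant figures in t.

757 t

τ = M₀/F₀ = 427.6/2359 = 0.1813 yr; rate constant k = 1/τ.
New steady state M_∞ = F₁/k = F₁·τ = 5022 × 0.1813 = 910.30 t.
M(t) = M_∞ + (M₀ − M_∞)·e^(−t/τ); t/τ = 0.208/0.1813 = 1.148, so e^(−t/τ) = 0.3174.
M(t) = 910.30 − 482.7 × 0.3174 = 757.08 t.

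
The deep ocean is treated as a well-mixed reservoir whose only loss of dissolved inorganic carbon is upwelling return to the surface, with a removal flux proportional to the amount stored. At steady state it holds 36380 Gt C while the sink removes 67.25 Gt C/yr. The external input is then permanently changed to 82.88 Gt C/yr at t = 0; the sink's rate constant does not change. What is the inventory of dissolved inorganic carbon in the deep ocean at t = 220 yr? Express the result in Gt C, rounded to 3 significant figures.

τ = M₀/F₀ = 36380/67.25 = 541.0 yr; rate constant k = 1/τ.
New steady state M_∞ = F₁/k = F₁·τ = 82.88 × 541.0 = 44835 Gt C.
M(t) = M_∞ + (M₀ − M_∞)·e^(−t/τ); t/τ = 220/541.0 = 0.4067, so e^(−t/τ) = 0.6659.
M(t) = 44835 − 8455 × 0.6659 = 39205 Gt C.

39200 Gt C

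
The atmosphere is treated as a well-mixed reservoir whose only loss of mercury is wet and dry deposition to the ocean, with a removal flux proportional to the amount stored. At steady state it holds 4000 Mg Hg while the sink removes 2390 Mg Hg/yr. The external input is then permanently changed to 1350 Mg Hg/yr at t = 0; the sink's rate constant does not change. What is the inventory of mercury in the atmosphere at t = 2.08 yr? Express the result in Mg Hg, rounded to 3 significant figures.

The sink rate constant is k = F₀/M₀ = 2390/4000 = 0.5975 yr⁻¹.
Solving dM/dt = F₁ − kM with M(0) = M₀ gives M(t) = F₁/k + (M₀ − F₁/k)·e^(−kt).
F₁/k = 1350/0.5975 = 2259.4 Mg Hg; kt = 0.5975 × 2.08 = 1.243, e^(−kt) = 0.2886.
M(2.08) = 2259.4 + (4000 − 2259.4) × 0.2886 = 2259.4 + 502.3 = 2761.7 Mg Hg.

2760 Mg Hg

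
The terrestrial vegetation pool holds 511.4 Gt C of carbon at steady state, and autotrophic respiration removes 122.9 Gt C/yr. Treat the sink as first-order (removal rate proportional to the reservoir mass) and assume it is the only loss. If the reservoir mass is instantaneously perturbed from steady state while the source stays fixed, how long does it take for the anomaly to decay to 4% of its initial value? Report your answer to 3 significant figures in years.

13.4 yr

For a linear reservoir the anomaly decays as exp(−t/τ) with τ = M/F = 511.4/122.9 = 4.161 yr.
exp(−t/τ) = 0.04 ⇒ t = −τ ln(0.04) = 4.161 × 3.219 = 13.39 yr.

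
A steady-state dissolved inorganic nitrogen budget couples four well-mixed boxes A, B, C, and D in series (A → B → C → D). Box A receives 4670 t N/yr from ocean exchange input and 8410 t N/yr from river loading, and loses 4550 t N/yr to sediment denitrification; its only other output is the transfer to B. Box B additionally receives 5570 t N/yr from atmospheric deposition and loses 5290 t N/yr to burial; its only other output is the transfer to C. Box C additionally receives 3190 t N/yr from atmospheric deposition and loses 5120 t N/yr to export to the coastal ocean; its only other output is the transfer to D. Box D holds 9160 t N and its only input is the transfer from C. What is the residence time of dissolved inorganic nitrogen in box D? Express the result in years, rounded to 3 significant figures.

Box A: F(A→B) = (4670 + 8410) − 4550 = 8530.0 t N/yr.
Box B: F(B→C) = (8530.0 + 5570) − 5290 = 8810.0 t N/yr.
Box C: F(C→D) = (8810.0 + 3190) − 5120 = 6880.0 t N/yr.
Box D throughput = its input = 6880.0 t N/yr; τ = 9160 / 6880.0 = 1.331 yr.

1.33 yr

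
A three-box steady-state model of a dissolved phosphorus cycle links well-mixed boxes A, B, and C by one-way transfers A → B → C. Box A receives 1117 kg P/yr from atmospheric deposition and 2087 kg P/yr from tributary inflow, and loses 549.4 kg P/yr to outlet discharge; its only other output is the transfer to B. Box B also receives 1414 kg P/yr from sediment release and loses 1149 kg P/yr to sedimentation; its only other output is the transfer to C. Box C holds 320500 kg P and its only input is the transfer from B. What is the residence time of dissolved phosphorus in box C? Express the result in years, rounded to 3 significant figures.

Box A: F(A→B) = (1117 + 2087) − 549.4 = 2654.6 kg P/yr.
Box B: F(B→C) = (2654.6 + 1414) − 1149 = 2919.6 kg P/yr.
Box C throughput = its input = 2919.6 kg P/yr; τ = 320500 / 2919.6 = 109.8 yr.

110 yr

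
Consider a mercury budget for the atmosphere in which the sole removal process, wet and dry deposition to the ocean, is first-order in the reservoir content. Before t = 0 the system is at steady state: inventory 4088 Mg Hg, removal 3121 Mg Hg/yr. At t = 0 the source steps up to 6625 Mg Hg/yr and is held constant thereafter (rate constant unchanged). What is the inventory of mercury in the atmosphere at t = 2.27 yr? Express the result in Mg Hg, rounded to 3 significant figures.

7870 Mg Hg

The sink rate constant is k = F₀/M₀ = 3121/4088 = 0.7635 yr⁻¹.
Solving dM/dt = F₁ − kM with M(0) = M₀ gives M(t) = F₁/k + (M₀ − F₁/k)·e^(−kt).
F₁/k = 6625/0.7635 = 8677.7 Mg Hg; kt = 0.7635 × 2.27 = 1.733, e^(−kt) = 0.1767.
M(2.27) = 8677.7 + (4088 − 8677.7) × 0.1767 = 8677.7 − 811.2 = 7866.5 Mg Hg.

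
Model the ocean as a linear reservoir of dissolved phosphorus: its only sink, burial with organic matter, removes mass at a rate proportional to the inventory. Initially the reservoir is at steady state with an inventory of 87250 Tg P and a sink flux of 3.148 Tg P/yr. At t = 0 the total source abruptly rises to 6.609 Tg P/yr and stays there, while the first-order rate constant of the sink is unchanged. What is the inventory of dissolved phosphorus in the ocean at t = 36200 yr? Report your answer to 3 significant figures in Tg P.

157000 Tg P

Residence time τ = M₀/F₀ = 27720 yr. The eventual steady state is M_∞ = M₀·(F₁/F₀) = 87250 × 6.609/3.148 = 183180 Tg P.
The anomaly ΔM(t) = M(t) − M_∞ decays as ΔM₀·e^(−t/τ) with ΔM₀ = 87250 − 183180 = −95930 Tg P.
At t = 36200 yr, e^(−t/τ) = e^(−1.306) = 0.2709, so ΔM = −25980 Tg P and M = 183180 − 25980 = 157190 Tg P.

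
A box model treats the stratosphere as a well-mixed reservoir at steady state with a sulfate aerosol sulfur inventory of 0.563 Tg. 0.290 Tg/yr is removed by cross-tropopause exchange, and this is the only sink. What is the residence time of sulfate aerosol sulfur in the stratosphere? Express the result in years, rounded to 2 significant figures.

1.9 yr

τ = M / F = 0.563 / 0.290 = 1.941 yr.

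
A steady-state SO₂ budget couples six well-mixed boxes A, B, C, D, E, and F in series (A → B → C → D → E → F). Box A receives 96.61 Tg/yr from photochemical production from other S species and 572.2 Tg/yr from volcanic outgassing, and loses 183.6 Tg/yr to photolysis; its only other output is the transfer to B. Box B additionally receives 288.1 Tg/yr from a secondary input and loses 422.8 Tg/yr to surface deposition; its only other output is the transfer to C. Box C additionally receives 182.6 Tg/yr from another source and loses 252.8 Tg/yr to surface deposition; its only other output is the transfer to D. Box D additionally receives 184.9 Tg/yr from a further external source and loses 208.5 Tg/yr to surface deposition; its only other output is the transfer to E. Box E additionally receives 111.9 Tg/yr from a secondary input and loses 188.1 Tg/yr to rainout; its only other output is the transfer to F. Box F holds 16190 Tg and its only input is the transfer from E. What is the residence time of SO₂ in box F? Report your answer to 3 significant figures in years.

Box A: F(A→B) = (96.61 + 572.2) − 183.6 = 485.21 Tg/yr.
Box B: F(B→C) = (485.21 + 288.1) − 422.8 = 350.51 Tg/yr.
Box C: F(C→D) = (350.51 + 182.6) − 252.8 = 280.31 Tg/yr.
Box D: F(D→E) = (280.31 + 184.9) − 208.5 = 256.71 Tg/yr.
Box E: F(E→F) = (256.71 + 111.9) − 188.1 = 180.51 Tg/yr.
Box F throughput = its input = 180.51 Tg/yr; τ = 16190 / 180.51 = 89.69 yr.

89.7 yr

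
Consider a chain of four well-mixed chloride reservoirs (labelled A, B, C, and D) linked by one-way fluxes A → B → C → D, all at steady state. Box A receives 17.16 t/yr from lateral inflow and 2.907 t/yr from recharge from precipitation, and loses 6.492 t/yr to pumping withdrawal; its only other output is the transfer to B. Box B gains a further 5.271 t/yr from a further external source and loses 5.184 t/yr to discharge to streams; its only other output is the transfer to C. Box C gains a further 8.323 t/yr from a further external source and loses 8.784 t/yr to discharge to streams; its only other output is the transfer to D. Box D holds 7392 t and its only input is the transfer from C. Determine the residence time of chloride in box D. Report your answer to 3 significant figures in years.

Box A: F(A→B) = (17.16 + 2.907) − 6.492 = 13.575 t/yr.
Box B: F(B→C) = (13.575 + 5.271) − 5.184 = 13.662 t/yr.
Box C: F(C→D) = (13.662 + 8.323) − 8.784 = 13.201 t/yr.
Box D throughput = its input = 13.201 t/yr; τ = 7392 / 13.201 = 560.0 yr.

560 yr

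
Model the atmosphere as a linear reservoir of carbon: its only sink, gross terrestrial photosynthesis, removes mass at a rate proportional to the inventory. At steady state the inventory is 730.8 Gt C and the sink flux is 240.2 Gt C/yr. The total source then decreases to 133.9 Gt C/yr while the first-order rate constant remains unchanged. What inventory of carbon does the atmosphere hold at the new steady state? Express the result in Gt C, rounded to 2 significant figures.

410 Gt C

Rate constant k = F/M = 240.2 / 730.8 = 0.3287 yr⁻¹.
At the new steady state, source = k·M_new ⇒ M_new = 133.9 / 0.3287 = 407.4 Gt C.
(Equivalently M_new = M × F_new/F_old = 730.8 × 133.9/240.2.)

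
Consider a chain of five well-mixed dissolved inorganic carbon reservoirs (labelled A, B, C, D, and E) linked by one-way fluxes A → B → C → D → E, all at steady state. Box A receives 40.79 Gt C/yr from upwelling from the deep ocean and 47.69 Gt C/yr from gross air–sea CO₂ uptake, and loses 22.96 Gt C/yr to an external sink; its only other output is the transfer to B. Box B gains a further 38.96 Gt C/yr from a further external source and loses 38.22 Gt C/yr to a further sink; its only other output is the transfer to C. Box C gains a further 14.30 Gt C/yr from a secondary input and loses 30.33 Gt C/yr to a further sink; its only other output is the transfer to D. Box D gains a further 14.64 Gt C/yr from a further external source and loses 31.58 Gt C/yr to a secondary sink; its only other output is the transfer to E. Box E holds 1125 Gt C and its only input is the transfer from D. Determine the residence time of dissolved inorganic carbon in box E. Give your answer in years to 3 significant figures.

Box A: F(A→B) = (40.79 + 47.69) − 22.96 = 65.520 Gt C/yr.
Box B: F(B→C) = (65.520 + 38.96) − 38.22 = 66.260 Gt C/yr.
Box C: F(C→D) = (66.260 + 14.30) − 30.33 = 50.230 Gt C/yr.
Box D: F(D→E) = (50.230 + 14.64) − 31.58 = 33.290 Gt C/yr.
Box E throughput = its input = 33.290 Gt C/yr; τ = 1125 / 33.290 = 33.79 yr.

33.8 yr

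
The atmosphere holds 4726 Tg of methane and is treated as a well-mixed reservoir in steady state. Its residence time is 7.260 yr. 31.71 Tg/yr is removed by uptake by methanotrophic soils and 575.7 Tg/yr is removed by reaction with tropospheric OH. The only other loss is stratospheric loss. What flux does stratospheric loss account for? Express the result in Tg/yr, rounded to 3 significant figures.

43.6 Tg/yr

Total removal F = M/τ = 4726 / 7.260 = 651.0 Tg/yr.
Stratospheric loss = F − (31.71 + 575.7) = 651.0 − 607.4 = 43.55 Tg/yr.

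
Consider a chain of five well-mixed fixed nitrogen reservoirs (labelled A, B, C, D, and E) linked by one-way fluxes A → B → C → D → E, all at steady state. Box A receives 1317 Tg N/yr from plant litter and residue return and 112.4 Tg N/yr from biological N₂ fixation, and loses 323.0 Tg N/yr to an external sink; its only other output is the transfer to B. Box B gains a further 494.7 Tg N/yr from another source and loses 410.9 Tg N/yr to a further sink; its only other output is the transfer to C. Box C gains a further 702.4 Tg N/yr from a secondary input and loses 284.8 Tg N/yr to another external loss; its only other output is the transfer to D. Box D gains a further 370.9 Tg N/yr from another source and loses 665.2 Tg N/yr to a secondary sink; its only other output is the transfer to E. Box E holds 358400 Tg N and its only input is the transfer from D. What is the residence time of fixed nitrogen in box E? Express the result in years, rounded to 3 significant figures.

Box A: F(A→B) = (1317 + 112.4) − 323.0 = 1106.4 Tg N/yr.
Box B: F(B→C) = (1106.4 + 494.7) − 410.9 = 1190.2 Tg N/yr.
Box C: F(C→D) = (1190.2 + 702.4) − 284.8 = 1607.8 Tg N/yr.
Box D: F(D→E) = (1607.8 + 370.9) − 665.2 = 1313.5 Tg N/yr.
Box E throughput = its input = 1313.5 Tg N/yr; τ = 358400 / 1313.5 = 272.9 yr.

273 yr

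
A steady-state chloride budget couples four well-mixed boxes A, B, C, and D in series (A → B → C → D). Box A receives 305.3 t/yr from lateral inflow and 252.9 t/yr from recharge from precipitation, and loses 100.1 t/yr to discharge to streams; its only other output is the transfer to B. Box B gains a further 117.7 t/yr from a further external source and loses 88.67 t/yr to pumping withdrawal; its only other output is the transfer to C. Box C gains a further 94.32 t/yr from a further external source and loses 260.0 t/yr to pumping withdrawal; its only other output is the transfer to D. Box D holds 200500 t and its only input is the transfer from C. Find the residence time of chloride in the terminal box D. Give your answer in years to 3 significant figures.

624 yr

Box A: F(A→B) = (305.3 + 252.9) − 100.1 = 458.10 t/yr.
Box B: F(B→C) = (458.10 + 117.7) − 88.67 = 487.13 t/yr.
Box C: F(C→D) = (487.13 + 94.32) − 260.0 = 321.45 t/yr.
Box D throughput = its input = 321.45 t/yr; τ = 200500 / 321.45 = 623.7 yr.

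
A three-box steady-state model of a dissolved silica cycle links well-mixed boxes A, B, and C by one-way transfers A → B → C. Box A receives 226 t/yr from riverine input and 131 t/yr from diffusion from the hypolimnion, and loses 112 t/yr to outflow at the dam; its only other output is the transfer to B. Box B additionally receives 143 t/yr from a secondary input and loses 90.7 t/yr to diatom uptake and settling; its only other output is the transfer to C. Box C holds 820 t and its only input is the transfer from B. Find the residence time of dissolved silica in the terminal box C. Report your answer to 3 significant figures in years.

Box A: F(A→B) = (226 + 131) − 112 = 245.00 t/yr.
Box B: F(B→C) = (245.00 + 143) − 90.7 = 297.30 t/yr.
Box C throughput = its input = 297.30 t/yr; τ = 820 / 297.30 = 2.758 yr.

2.76 yr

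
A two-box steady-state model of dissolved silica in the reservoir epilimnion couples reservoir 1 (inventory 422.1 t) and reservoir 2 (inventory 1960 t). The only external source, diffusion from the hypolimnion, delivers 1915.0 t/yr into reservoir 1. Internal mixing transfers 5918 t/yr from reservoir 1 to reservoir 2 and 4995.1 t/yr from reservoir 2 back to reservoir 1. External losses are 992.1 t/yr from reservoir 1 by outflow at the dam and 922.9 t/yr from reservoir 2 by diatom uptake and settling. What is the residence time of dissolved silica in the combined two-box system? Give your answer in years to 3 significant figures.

1.24 yr

Treat the two boxes together as one reservoir: the mixing fluxes between them are internal recycling, so τ = ΣM / Σ(external losses).
M_total = 422.1 + 1960 = 2382.1 t.
ΣF_external_out = 992.1 + 922.9 = 1915.0 t/yr.
τ = M_total / ΣF_ext = 2382.1 / 1915.0 = 1.244 yr.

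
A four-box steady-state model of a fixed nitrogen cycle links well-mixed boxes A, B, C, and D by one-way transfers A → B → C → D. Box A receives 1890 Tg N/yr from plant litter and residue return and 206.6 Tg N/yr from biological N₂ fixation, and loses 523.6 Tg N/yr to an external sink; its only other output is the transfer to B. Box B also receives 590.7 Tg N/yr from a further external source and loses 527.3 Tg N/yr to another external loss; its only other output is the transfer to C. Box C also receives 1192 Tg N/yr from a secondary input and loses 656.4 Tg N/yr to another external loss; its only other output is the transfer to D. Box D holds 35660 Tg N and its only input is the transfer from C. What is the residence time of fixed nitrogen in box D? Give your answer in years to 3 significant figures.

Box A: F(A→B) = (1890 + 206.6) − 523.6 = 1573.0 Tg N/yr.
Box B: F(B→C) = (1573.0 + 590.7) − 527.3 = 1636.4 Tg N/yr.
Box C: F(C→D) = (1636.4 + 1192) − 656.4 = 2172.0 Tg N/yr.
Box D throughput = its input = 2172.0 Tg N/yr; τ = 35660 / 2172.0 = 16.42 yr.

16.4 yr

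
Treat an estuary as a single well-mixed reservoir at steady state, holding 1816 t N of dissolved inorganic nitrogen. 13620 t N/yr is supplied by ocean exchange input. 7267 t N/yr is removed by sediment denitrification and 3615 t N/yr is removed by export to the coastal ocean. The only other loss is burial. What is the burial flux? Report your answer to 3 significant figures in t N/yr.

2740 t N/yr

At steady state ΣF_in = ΣF_out.
ΣF_in = 13620 t N/yr.
Burial flux = ΣF_in − (7267 + 3615) = 13620 − 10880 = 2738 t N/yr.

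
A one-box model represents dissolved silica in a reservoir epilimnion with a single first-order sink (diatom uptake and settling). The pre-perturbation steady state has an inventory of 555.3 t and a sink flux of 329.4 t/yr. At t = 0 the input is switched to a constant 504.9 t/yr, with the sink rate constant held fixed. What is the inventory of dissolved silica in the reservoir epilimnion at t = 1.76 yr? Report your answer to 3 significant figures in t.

747 t

Residence time τ = M₀/F₀ = 1.686 yr. The eventual steady state is M_∞ = M₀·(F₁/F₀) = 555.3 × 504.9/329.4 = 851.16 t.
The anomaly ΔM(t) = M(t) − M_∞ decays as ΔM₀·e^(−t/τ) with ΔM₀ = 555.3 − 851.16 = −295.9 t.
At t = 1.76 yr, e^(−t/τ) = e^(−1.044) = 0.3520, so ΔM = −104.2 t and M = 851.16 − 104.2 = 747.00 t.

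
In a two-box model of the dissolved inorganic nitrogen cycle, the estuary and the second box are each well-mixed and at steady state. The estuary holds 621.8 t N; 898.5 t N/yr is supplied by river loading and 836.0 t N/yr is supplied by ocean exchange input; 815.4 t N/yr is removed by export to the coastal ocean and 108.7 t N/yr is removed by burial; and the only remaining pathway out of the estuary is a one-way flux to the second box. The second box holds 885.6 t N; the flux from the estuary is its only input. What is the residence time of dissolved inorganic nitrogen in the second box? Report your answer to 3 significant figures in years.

Balance the estuary: ΣF_in = 898.5 + 836.0 = 1734.5 t N/yr.
Flux to the second box = ΣF_in − (815.4 + 108.7) = 810.40 t N/yr.
At steady state the output of the second box equals its input, 810.40 t N/yr.
τ = M / F = 885.6 / 810.40 = 1.093 yr.

1.09 yr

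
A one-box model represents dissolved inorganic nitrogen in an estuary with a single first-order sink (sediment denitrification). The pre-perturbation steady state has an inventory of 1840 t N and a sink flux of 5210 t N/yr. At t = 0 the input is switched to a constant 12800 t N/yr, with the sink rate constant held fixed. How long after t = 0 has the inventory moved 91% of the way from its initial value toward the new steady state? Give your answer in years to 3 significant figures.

0.850 yr

τ = M₀/F₀ = 1840/5210 = 0.3532 yr.
The remaining gap fraction is e^(−t/τ); 91% covered ⇒ e^(−t/τ) = 0.0900.
t = −τ ln(0.0900) = 0.3532 × 2.408 = 0.8504 yr.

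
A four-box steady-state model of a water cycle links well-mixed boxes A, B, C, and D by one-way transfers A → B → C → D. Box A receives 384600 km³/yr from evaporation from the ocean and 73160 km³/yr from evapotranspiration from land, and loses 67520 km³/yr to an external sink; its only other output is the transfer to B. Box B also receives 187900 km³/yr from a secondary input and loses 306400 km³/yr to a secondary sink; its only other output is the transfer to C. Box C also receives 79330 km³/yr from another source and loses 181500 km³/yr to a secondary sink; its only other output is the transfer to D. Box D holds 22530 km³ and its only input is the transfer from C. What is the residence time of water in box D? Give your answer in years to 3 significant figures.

0.133 yr

Box A: F(A→B) = (384600 + 73160) − 67520 = 390240 km³/yr.
Box B: F(B→C) = (390240 + 187900) − 306400 = 271740 km³/yr.
Box C: F(C→D) = (271740 + 79330) − 181500 = 169570 km³/yr.
Box D throughput = its input = 169570 km³/yr; τ = 22530 / 169570 = 0.1329 yr.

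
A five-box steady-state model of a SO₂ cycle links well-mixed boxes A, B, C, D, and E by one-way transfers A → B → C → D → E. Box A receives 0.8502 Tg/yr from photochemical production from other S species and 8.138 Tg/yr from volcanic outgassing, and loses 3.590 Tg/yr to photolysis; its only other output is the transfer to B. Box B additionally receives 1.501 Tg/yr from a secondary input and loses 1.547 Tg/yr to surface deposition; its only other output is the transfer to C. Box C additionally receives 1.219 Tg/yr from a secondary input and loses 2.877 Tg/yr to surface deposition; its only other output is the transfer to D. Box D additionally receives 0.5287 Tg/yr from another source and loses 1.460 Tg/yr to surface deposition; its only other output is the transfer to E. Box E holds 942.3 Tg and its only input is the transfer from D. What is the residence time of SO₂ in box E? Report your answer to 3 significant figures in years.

Box A: F(A→B) = (0.8502 + 8.138) − 3.590 = 5.3982 Tg/yr.
Box B: F(B→C) = (5.3982 + 1.501) − 1.547 = 5.3522 Tg/yr.
Box C: F(C→D) = (5.3522 + 1.219) − 2.877 = 3.6942 Tg/yr.
Box D: F(D→E) = (3.6942 + 0.5287) − 1.460 = 2.7629 Tg/yr.
Box E throughput = its input = 2.7629 Tg/yr; τ = 942.3 / 2.7629 = 341.1 yr.

341 yr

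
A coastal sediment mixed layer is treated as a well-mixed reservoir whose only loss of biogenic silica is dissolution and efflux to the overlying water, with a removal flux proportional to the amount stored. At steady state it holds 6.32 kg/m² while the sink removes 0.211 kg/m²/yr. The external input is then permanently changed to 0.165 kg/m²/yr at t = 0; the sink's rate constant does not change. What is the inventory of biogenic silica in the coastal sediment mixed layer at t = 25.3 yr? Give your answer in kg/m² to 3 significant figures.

Residence time τ = M₀/F₀ = 29.95 yr. The eventual steady state is M_∞ = M₀·(F₁/F₀) = 6.32 × 0.165/0.211 = 4.9422 kg/m².
The anomaly ΔM(t) = M(t) − M_∞ decays as ΔM₀·e^(−t/τ) with ΔM₀ = 6.32 − 4.9422 = 1.378 kg/m².
At t = 25.3 yr, e^(−t/τ) = e^(−0.8447) = 0.4297, so ΔM = 0.5920 kg/m² and M = 4.9422 + 0.5920 = 5.5342 kg/m².

5.53 kg/m²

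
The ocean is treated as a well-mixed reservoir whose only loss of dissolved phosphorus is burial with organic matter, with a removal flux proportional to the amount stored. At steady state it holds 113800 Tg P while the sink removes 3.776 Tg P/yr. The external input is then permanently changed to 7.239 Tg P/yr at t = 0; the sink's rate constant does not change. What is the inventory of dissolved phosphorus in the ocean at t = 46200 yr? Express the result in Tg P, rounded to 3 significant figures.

196000 Tg P

τ = M₀/F₀ = 113800/3.776 = 30140 yr; rate constant k = 1/τ.
New steady state M_∞ = F₁/k = F₁·τ = 7.239 × 30140 = 218170 Tg P.
M(t) = M_∞ + (M₀ − M_∞)·e^(−t/τ); t/τ = 46200/30140 = 1.533, so e^(−t/τ) = 0.2159.
M(t) = 218170 − 104400 × 0.2159 = 195630 Tg P.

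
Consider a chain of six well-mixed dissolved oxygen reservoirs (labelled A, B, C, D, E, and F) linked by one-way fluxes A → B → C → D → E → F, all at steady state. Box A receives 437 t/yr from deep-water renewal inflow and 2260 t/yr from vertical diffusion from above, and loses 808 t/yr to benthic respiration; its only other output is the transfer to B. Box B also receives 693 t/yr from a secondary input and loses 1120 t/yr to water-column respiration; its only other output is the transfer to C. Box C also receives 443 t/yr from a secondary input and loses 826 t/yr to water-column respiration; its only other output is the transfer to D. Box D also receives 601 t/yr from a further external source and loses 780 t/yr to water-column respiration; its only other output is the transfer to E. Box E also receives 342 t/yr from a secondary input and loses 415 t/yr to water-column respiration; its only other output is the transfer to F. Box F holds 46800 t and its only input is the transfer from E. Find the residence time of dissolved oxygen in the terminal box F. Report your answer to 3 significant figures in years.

56.6 yr

Box A: F(A→B) = (437 + 2260) − 808 = 1889.0 t/yr.
Box B: F(B→C) = (1889.0 + 693) − 1120 = 1462.0 t/yr.
Box C: F(C→D) = (1462.0 + 443) − 826 = 1079.0 t/yr.
Box D: F(D→E) = (1079.0 + 601) − 780 = 900.00 t/yr.
Box E: F(E→F) = (900.00 + 342) − 415 = 827.00 t/yr.
Box F throughput = its input = 827.00 t/yr; τ = 46800 / 827.00 = 56.59 yr.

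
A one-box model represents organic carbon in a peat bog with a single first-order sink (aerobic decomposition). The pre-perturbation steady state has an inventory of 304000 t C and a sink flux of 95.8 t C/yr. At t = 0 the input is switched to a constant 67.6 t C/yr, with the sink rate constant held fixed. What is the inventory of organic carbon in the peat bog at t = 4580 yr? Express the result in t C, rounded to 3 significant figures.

236000 t C

τ = M₀/F₀ = 304000/95.8 = 3173 yr; rate constant k = 1/τ.
New steady state M_∞ = F₁/k = F₁·τ = 67.6 × 3173 = 214510 t C.
M(t) = M_∞ + (M₀ − M_∞)·e^(−t/τ); t/τ = 4580/3173 = 1.443, so e^(−t/τ) = 0.2361.
M(t) = 214510 + 89490 × 0.2361 = 235650 t C.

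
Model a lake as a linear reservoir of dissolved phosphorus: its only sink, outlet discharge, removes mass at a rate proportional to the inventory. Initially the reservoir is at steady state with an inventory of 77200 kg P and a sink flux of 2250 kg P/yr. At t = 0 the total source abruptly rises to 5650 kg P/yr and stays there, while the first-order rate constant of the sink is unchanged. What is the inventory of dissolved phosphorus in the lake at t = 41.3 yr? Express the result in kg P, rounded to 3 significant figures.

159000 kg P

τ = M₀/F₀ = 77200/2250 = 34.31 yr; rate constant k = 1/τ.
New steady state M_∞ = F₁/k = F₁·τ = 5650 × 34.31 = 193860 kg P.
M(t) = M_∞ + (M₀ − M_∞)·e^(−t/τ); t/τ = 41.3/34.31 = 1.204, so e^(−t/τ) = 0.3001.
M(t) = 193860 − 116700 × 0.3001 = 158850 kg P.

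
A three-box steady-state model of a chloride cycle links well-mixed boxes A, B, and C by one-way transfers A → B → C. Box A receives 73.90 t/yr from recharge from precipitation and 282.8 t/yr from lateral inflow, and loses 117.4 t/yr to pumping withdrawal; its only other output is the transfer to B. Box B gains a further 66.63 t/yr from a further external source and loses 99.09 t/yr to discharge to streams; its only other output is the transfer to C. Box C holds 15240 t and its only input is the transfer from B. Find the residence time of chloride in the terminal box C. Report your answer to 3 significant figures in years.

Box A: F(A→B) = (73.90 + 282.8) − 117.4 = 239.30 t/yr.
Box B: F(B→C) = (239.30 + 66.63) − 99.09 = 206.84 t/yr.
Box C throughput = its input = 206.84 t/yr; τ = 15240 / 206.84 = 73.68 yr.

73.7 yr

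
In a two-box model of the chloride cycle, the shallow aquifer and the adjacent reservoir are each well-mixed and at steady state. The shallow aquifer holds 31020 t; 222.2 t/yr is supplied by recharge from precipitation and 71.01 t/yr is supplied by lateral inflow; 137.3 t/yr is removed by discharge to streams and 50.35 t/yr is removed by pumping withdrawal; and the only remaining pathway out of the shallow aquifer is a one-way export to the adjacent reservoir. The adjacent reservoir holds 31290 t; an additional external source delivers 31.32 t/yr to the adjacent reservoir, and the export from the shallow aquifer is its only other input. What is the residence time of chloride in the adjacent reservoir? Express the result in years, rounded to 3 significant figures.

229 yr

Balance the shallow aquifer: ΣF_in = 222.2 + 71.01 = 293.21 t/yr.
Export to the adjacent reservoir = ΣF_in − (137.3 + 50.35) = 105.56 t/yr.
Total input to the adjacent reservoir = 105.56 + 31.32 = 136.88 t/yr; at steady state this equals its total output.
τ = M / F = 31290 / 136.88 = 228.6 yr.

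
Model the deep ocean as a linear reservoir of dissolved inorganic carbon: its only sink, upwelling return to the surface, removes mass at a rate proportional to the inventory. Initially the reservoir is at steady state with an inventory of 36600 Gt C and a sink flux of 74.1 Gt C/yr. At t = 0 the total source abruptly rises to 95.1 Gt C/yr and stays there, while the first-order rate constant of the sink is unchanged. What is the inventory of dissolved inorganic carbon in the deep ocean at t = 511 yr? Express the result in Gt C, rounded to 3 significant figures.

The sink rate constant is k = F₀/M₀ = 74.1/36600 = 0.002025 yr⁻¹.
Solving dM/dt = F₁ − kM with M(0) = M₀ gives M(t) = F₁/k + (M₀ − F₁/k)·e^(−kt).
F₁/k = 95.1/0.002025 = 46972 Gt C; kt = 0.002025 × 511 = 1.035, e^(−kt) = 0.3554.
M(511) = 46972 + (36600 − 46972) × 0.3554 = 46972 − 3686 = 43286 Gt C.

43300 Gt C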